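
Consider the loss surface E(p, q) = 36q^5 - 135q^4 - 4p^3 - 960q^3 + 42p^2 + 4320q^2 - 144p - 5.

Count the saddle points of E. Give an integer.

4

E separates as a function of p plus a function of q, so ∇E=0 decouples.
∂E/∂p = -12(p - 4)(p - 3) = 0 at p ∈ {3, 4}; ∂E/∂q = 180q(q - 4)(q - 3)(q + 4) = 0 at q ∈ {-4, 0, 3, 4}.
The Hessian is diagonal: diag(E_pp, E_qq). Second derivatives: E_pp(3)=12, E_pp(4)=-12; E_qq(-4)=-40320, E_qq(0)=8640, E_qq(3)=-3780, E_qq(4)=5760.
Saddle points occur where the two diagonal entries have opposite signs: (3, -4), (3, 3), (4, 0), (4, 4). Count: 4.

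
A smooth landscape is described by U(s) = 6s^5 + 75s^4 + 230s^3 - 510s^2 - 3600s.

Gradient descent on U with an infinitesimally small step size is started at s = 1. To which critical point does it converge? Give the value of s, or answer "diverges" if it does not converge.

2

U'(s) = 30(s - 2)(s + 3)(s + 4)(s + 5), so U'(1) = -3600.
Gradient descent moves in the -U' direction, i.e. s is increasing.
The nearest critical point in that direction is s = 2, where U'' = 6300 > 0 (a local minimum). The iterate converges there.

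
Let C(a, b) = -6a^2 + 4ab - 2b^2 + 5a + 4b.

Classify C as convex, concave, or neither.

C is quadratic, so its Hessian is the constant matrix H = [[-12, 4], [4, -4]].
det(H) = 32, tr(H) = -16.
det(H) > 0 and tr(H) < 0, so H is negative definite everywhere: concave.

concave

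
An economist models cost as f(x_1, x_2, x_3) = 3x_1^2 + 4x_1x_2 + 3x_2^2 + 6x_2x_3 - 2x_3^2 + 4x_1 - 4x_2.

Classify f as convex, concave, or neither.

f is quadratic, so its Hessian is the constant matrix H = [[6, 4, 0], [4, 6, 6], [0, 6, -4]].
Leading principal minors: 6, 20, -296.
Neither pattern holds ⇒ H is indefinite ⇒ neither convex nor concave.

neither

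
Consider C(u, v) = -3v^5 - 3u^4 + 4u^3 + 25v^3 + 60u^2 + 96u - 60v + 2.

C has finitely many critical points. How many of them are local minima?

C separates as a function of u plus a function of v, so ∇C=0 decouples.
∂C/∂u = -12(u - 4)(u + 1)(u + 2) = 0 at u ∈ {-2, -1, 4}; ∂C/∂v = -15(v - 2)(v - 1)(v + 1)(v + 2) = 0 at v ∈ {-2, -1, 1, 2}.
The Hessian is diagonal: diag(C_uu, C_vv). Second derivatives: C_uu(-2)=-72, C_uu(-1)=60, C_uu(4)=-360; C_vv(-2)=180, C_vv(-1)=-90, C_vv(1)=90, C_vv(2)=-180.
Local minima occur where both diagonal entries positive: (-1, -2), (-1, 1). Count: 2.

2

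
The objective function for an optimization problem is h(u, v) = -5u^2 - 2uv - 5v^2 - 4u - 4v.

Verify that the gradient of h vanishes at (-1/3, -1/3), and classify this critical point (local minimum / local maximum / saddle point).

∇h = (-10u - 2v - 4, -2u - 10v - 4); substituting (-1/3, -1/3) gives ∇h = (0, 0), so (-1/3, -1/3) is indeed a critical point.
The Hessian of h is constant: H = [[-10, -2], [-2, -10]].
det(H) = (-10)·(-10) − (-2)² = 96.
det(H) > 0 and tr(H) = -20 < 0, so H is negative definite and the point is a local maximum.

local maximum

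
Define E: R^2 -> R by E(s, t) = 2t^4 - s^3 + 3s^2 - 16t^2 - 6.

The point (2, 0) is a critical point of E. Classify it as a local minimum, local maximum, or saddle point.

The mixed partial ∂²E/∂s∂t is 0, so the Hessian at any point is diag(E_ss, E_tt) = diag(6(-s + 1), 8(3t^2 - 4)).
At (2, 0): H = diag(-6, -32).
Both eigenvalues are negative, so H is negative definite: a local maximum.

local maximum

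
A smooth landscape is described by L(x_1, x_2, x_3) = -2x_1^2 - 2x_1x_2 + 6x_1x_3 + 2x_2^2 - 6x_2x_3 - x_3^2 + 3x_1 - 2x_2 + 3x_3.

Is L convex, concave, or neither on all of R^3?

neither

L is quadratic, so its Hessian is the constant matrix H = [[-4, -2, 6], [-2, 4, -6], [6, -6, -2]].
Leading principal minors: -4, -20, 184.
Neither pattern holds ⇒ H is indefinite ⇒ neither convex nor concave.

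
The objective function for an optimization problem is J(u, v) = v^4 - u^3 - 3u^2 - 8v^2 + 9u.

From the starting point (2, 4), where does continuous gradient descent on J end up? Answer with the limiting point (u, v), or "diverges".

diverges

J is separable, so gradient descent decouples: u follows -∂J/∂u, v follows -∂J/∂v.
∂J/∂u = -3(u - 1)(u + 3); at u=2 this is -15, so u increases.
∂J/∂v = 4v(v - 2)(v + 2); at v=4 this is 192, so v decreases.
The u-coordinate has no critical point in that direction and runs off to infinity.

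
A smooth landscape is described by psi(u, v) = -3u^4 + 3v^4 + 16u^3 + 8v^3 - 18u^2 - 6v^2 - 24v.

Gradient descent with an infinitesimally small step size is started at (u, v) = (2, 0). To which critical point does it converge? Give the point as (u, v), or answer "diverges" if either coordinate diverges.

psi is separable, so gradient descent decouples: u follows -∂psi/∂u, v follows -∂psi/∂v.
∂psi/∂u = -12u(u - 3)(u - 1); at u=2 this is 24, so u decreases.
∂psi/∂v = 12(v - 1)(v + 1)(v + 2); at v=0 this is -24, so v increases.
u converges to its nearest critical value 1 (a local min of the u-part); v converges to 1. The iterate converges to (1, 1).

(1, 1)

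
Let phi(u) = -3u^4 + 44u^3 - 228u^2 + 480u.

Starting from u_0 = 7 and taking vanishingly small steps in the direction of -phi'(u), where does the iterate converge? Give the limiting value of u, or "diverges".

diverges

phi'(u) = -12(u - 5)(u - 4)(u - 2), so phi'(7) = -360.
Gradient descent moves in the -phi' direction, i.e. u is increasing.
There is no critical point above u=7, and phi' keeps the same sign, so the iterate runs off to +∞.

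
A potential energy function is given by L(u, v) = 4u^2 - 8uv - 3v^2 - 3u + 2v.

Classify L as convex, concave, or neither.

neither

L is quadratic, so its Hessian is the constant matrix H = [[8, -8], [-8, -6]].
det(H) = -112, tr(H) = 2.
det(H) < 0, so H is indefinite: neither convex nor concave.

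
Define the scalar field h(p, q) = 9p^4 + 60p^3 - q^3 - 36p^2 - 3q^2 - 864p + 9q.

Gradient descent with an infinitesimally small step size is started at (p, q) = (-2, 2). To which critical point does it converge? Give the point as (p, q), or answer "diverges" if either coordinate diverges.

h is separable, so gradient descent decouples: p follows -∂h/∂p, q follows -∂h/∂q.
∂h/∂p = 36(p - 2)(p + 3)(p + 4); at p=-2 this is -288, so p increases.
∂h/∂q = -3(q - 1)(q + 3); at q=2 this is -15, so q increases.
The q-coordinate has no critical point in that direction and runs off to infinity.

diverges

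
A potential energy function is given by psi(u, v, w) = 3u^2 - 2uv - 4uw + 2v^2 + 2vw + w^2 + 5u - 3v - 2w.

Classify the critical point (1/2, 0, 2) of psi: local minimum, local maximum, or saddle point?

The Hessian is constant: H = [[6, -2, -4], [-2, 4, 2], [-4, 2, 2]].
Leading principal minors: Δ₁ = 6, Δ₂ = 20, Δ₃ = -16.
The minors fit neither the all-positive nor the alternating-sign pattern, so H is indefinite: a saddle point.

saddle point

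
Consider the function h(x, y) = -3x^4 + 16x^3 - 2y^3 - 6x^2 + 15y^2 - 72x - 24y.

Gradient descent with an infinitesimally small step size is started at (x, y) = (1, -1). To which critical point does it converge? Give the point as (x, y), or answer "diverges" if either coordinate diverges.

h is separable, so gradient descent decouples: x follows -∂h/∂x, y follows -∂h/∂y.
∂h/∂x = -12(x - 3)(x - 2)(x + 1); at x=1 this is -48, so x increases.
∂h/∂y = -6(y - 4)(y - 1); at y=-1 this is -60, so y increases.
x converges to its nearest critical value 2 (a local min of the x-part); y converges to 1. The iterate converges to (2, 1).

(2, 1)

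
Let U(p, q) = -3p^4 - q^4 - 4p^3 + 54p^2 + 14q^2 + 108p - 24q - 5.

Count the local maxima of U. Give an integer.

4

U separates as a function of p plus a function of q, so ∇U=0 decouples.
∂U/∂p = -12(p - 3)(p + 1)(p + 3) = 0 at p ∈ {-3, -1, 3}; ∂U/∂q = -4(q - 2)(q - 1)(q + 3) = 0 at q ∈ {-3, 1, 2}.
The Hessian is diagonal: diag(U_pp, U_qq). Second derivatives: U_pp(-3)=-144, U_pp(-1)=96, U_pp(3)=-288; U_qq(-3)=-80, U_qq(1)=16, U_qq(2)=-20.
Local maxima occur where both diagonal entries negative: (-3, -3), (-3, 2), (3, -3), (3, 2). Count: 4.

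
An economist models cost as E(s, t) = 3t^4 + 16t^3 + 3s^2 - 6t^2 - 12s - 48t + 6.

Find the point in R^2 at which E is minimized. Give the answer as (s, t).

(2, -4)

E(s,t) separates as P(s) + Q(t) + 6, so its minimum is min P + min Q + 6.
P'(s) = 6s - 12 vanishes at s ∈ {2}; Q'(t) = 12(t - 1)(t + 1)(t + 4) vanishes at t ∈ {-4, -1, 1}.
Local minima of P (where P''>0): P(2)=-12. Local minima of Q: Q(-4)=-160, Q(1)=-35.
So the global minimum of E is P(2) + Q(-4) + 6 = -12 − 160 + 6 = -166, attained at (2, -4).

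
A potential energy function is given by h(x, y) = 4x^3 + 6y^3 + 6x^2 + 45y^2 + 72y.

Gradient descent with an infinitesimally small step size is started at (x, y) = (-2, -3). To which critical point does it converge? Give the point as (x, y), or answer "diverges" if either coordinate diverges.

h is separable, so gradient descent decouples: x follows -∂h/∂x, y follows -∂h/∂y.
∂h/∂x = 12x(x + 1); at x=-2 this is 24, so x decreases.
∂h/∂y = 18(y + 1)(y + 4); at y=-3 this is -36, so y increases.
The x-coordinate has no critical point in that direction and runs off to infinity.

diverges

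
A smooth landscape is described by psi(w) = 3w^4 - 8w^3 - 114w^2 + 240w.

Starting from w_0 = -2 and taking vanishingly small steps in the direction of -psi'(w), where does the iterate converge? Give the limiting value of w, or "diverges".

-4

psi'(w) = 12(w - 5)(w - 1)(w + 4), so psi'(-2) = 504.
Gradient descent moves in the -psi' direction, i.e. w is decreasing.
The nearest critical point in that direction is w = -4, where psi'' = 540 > 0 (a local minimum). The iterate converges there.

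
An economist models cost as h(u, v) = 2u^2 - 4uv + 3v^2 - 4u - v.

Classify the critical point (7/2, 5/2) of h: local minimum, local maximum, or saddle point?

local minimum

The Hessian of h is constant: H = [[4, -4], [-4, 6]].
det(H) = 4·6 − (-4)² = 8.
det(H) > 0 and tr(H) = 10 > 0, so H is positive definite and the point is a local minimum.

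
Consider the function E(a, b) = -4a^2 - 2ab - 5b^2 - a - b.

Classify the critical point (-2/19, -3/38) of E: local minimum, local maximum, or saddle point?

The Hessian of E is constant: H = [[-8, -2], [-2, -10]].
det(H) = (-8)·(-10) − (-2)² = 76.
det(H) > 0 and tr(H) = -18 < 0, so H is negative definite and the point is a local maximum.

local maximum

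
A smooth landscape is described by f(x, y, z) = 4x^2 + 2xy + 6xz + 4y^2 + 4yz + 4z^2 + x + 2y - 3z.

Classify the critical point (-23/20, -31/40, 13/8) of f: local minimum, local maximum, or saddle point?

The Hessian is constant: H = [[8, 2, 6], [2, 8, 4], [6, 4, 8]].
Leading principal minors: Δ₁ = 8, Δ₂ = 60, Δ₃ = 160.
All leading minors are positive, so H is positive definite: a local minimum.

local minimum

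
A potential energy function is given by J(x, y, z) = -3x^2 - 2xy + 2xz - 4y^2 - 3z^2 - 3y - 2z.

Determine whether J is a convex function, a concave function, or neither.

concave

J is quadratic, so its Hessian is the constant matrix H = [[-6, -2, 2], [-2, -8, 0], [2, 0, -6]].
Leading principal minors: -6, 44, -232.
Signs alternate −, +, − ⇒ H ≺ 0 ⇒ concave.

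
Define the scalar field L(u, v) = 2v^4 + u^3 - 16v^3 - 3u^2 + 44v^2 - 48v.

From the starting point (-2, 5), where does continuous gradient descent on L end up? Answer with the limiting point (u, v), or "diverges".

diverges

L is separable, so gradient descent decouples: u follows -∂L/∂u, v follows -∂L/∂v.
∂L/∂u = 3u(u - 2); at u=-2 this is 24, so u decreases.
∂L/∂v = 8(v - 3)(v - 2)(v - 1); at v=5 this is 192, so v decreases.
The u-coordinate has no critical point in that direction and runs off to infinity.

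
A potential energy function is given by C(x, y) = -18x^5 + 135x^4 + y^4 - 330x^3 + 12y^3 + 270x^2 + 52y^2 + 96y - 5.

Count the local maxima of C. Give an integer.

C separates as a function of x plus a function of y, so ∇C=0 decouples.
∂C/∂x = -90x(x - 3)(x - 2)(x - 1) = 0 at x ∈ {0, 1, 2, 3}; ∂C/∂y = 4(y + 2)(y + 3)(y + 4) = 0 at y ∈ {-4, -3, -2}.
The Hessian is diagonal: diag(C_xx, C_yy). Second derivatives: C_xx(0)=540, C_xx(1)=-180, C_xx(2)=180, C_xx(3)=-540; C_yy(-4)=8, C_yy(-3)=-4, C_yy(-2)=8.
Local maxima occur where both diagonal entries negative: (1, -3), (3, -3). Count: 2.

2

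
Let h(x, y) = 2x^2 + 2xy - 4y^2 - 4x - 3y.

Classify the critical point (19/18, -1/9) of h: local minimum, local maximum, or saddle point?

saddle point

The Hessian of h is constant: H = [[4, 2], [2, -8]].
det(H) = 4·(-8) − 2² = -36.
Since det(H) < 0, H is indefinite and the critical point is a saddle point.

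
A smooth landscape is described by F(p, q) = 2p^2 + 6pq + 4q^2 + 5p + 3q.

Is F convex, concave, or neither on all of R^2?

neither

F is quadratic, so its Hessian is the constant matrix H = [[4, 6], [6, 8]].
det(H) = -4, tr(H) = 12.
det(H) < 0, so H is indefinite: neither convex nor concave.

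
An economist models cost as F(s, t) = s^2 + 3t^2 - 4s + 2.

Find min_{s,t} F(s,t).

F(s,t) separates as P(s) + Q(t) + 2, so its minimum is min P + min Q + 2.
P'(s) = 2s - 4 vanishes at s ∈ {2}; Q'(t) = 6t vanishes at t ∈ {0}.
Local minima of P (where P''>0): P(2)=-4. Local minima of Q: Q(0)=0.
So the global minimum of F is P(2) + Q(0) + 2 = -4 + 0 + 2 = -2, attained at (2, 0).

-2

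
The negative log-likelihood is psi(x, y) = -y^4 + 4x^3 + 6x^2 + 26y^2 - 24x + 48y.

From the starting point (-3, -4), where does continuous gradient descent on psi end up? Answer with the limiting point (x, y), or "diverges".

diverges

psi is separable, so gradient descent decouples: x follows -∂psi/∂x, y follows -∂psi/∂y.
∂psi/∂x = 12(x - 1)(x + 2); at x=-3 this is 48, so x decreases.
∂psi/∂y = -4(y - 4)(y + 1)(y + 3); at y=-4 this is 96, so y decreases.
The x-coordinate has no critical point in that direction and runs off to infinity.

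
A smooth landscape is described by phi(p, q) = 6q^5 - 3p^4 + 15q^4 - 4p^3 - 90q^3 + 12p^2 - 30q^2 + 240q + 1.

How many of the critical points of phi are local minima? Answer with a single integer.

phi separates as a function of p plus a function of q, so ∇phi=0 decouples.
∂phi/∂p = -12p(p - 1)(p + 2) = 0 at p ∈ {-2, 0, 1}; ∂phi/∂q = 30(q - 2)(q - 1)(q + 1)(q + 4) = 0 at q ∈ {-4, -1, 1, 2}.
The Hessian is diagonal: diag(phi_pp, phi_qq). Second derivatives: phi_pp(-2)=-72, phi_pp(0)=24, phi_pp(1)=-36; phi_qq(-4)=-2700, phi_qq(-1)=540, phi_qq(1)=-300, phi_qq(2)=540.
Local minima occur where both diagonal entries positive: (0, -1), (0, 2). Count: 2.

2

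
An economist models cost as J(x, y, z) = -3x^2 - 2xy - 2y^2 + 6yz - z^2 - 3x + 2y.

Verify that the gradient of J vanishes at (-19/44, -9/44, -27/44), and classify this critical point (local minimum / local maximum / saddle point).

saddle point

∇J = (-6x - 2y - 3, -2x - 4y + 6z + 2, 6y - 2z); substituting (-19/44, -9/44, -27/44) gives ∇J = (0, 0, 0), so (-19/44, -9/44, -27/44) is indeed a critical point.
The Hessian is constant: H = [[-6, -2, 0], [-2, -4, 6], [0, 6, -2]].
Leading principal minors: Δ₁ = -6, Δ₂ = 20, Δ₃ = 176.
The minors fit neither the all-positive nor the alternating-sign pattern, so H is indefinite: a saddle point.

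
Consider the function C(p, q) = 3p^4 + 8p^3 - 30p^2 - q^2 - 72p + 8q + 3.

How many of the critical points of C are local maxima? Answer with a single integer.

1

C separates as a function of p plus a function of q, so ∇C=0 decouples.
∂C/∂p = 12(p - 2)(p + 1)(p + 3) = 0 at p ∈ {-3, -1, 2}; ∂C/∂q = -2(q - 4) = 0 at q ∈ {4}.
The Hessian is diagonal: diag(C_pp, C_qq). Second derivatives: C_pp(-3)=120, C_pp(-1)=-72, C_pp(2)=180; C_qq(4)=-2.
Local maxima occur where both diagonal entries negative: (-1, 4). Count: 1.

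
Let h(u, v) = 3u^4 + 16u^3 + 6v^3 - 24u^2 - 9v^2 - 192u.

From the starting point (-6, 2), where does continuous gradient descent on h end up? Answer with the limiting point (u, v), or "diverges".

h is separable, so gradient descent decouples: u follows -∂h/∂u, v follows -∂h/∂v.
∂h/∂u = 12(u - 2)(u + 2)(u + 4); at u=-6 this is -768, so u increases.
∂h/∂v = 18v(v - 1); at v=2 this is 36, so v decreases.
u converges to its nearest critical value -4 (a local min of the u-part); v converges to 1. The iterate converges to (-4, 1).

(-4, 1)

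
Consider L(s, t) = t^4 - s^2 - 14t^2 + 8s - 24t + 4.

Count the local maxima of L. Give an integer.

1

L separates as a function of s plus a function of t, so ∇L=0 decouples.
∂L/∂s = -2(s - 4) = 0 at s ∈ {4}; ∂L/∂t = 4(t - 3)(t + 1)(t + 2) = 0 at t ∈ {-2, -1, 3}.
The Hessian is diagonal: diag(L_ss, L_tt). Second derivatives: L_ss(4)=-2; L_tt(-2)=20, L_tt(-1)=-16, L_tt(3)=80.
Local maxima occur where both diagonal entries negative: (4, -1). Count: 1.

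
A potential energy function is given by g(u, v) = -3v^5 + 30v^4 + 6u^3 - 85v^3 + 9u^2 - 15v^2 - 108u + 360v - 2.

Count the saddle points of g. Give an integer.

g separates as a function of u plus a function of v, so ∇g=0 decouples.
∂g/∂u = 18(u - 2)(u + 3) = 0 at u ∈ {-3, 2}; ∂g/∂v = -15(v - 4)(v - 3)(v - 2)(v + 1) = 0 at v ∈ {-1, 2, 3, 4}.
The Hessian is diagonal: diag(g_uu, g_vv). Second derivatives: g_uu(-3)=-90, g_uu(2)=90; g_vv(-1)=900, g_vv(2)=-90, g_vv(3)=60, g_vv(4)=-150.
Saddle points occur where the two diagonal entries have opposite signs: (-3, -1), (-3, 3), (2, 2), (2, 4). Count: 4.

4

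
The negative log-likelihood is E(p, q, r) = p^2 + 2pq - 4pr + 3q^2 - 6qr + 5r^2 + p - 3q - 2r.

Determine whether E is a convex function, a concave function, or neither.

convex

E is quadratic, so its Hessian is the constant matrix H = [[2, 2, -4], [2, 6, -6], [-4, -6, 10]].
Leading principal minors: 2, 8, 8.
All positive ⇒ H ≻ 0 ⇒ convex.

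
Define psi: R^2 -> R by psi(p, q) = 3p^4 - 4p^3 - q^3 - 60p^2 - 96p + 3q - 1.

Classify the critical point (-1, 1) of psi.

The mixed partial ∂²psi/∂p∂q is 0, so the Hessian at any point is diag(psi_pp, psi_qq) = diag(12(3p^2 - 2p - 10), -6q).
At (-1, 1): H = diag(-60, -6).
Both eigenvalues are negative, so H is negative definite: a local maximum.

local maximum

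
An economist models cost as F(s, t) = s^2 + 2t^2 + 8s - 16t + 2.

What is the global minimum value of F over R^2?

F(s,t) separates as P(s) + Q(t) + 2, so its minimum is min P + min Q + 2.
P'(s) = 2s + 8 vanishes at s ∈ {-4}; Q'(t) = 4(t - 4) vanishes at t ∈ {4}.
Local minima of P (where P''>0): P(-4)=-16. Local minima of Q: Q(4)=-32.
So the global minimum of F is P(-4) + Q(4) + 2 = -16 − 32 + 2 = -46, attained at (-4, 4).

-46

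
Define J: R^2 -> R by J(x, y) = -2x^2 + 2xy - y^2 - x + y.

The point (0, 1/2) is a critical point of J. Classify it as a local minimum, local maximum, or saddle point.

The Hessian of J is constant: H = [[-4, 2], [2, -2]].
det(H) = (-4)·(-2) − 2² = 4.
det(H) > 0 and tr(H) = -6 < 0, so H is negative definite and the point is a local maximum.

local maximum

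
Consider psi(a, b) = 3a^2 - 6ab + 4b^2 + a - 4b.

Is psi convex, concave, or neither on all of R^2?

psi is quadratic, so its Hessian is the constant matrix H = [[6, -6], [-6, 8]].
det(H) = 12, tr(H) = 14.
det(H) > 0 and tr(H) > 0, so H is positive definite everywhere: convex.

convex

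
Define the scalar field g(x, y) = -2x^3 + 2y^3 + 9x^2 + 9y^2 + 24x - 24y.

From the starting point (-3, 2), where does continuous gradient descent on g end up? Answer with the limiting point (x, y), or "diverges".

g is separable, so gradient descent decouples: x follows -∂g/∂x, y follows -∂g/∂y.
∂g/∂x = -6(x - 4)(x + 1); at x=-3 this is -84, so x increases.
∂g/∂y = 6(y - 1)(y + 4); at y=2 this is 36, so y decreases.
x converges to its nearest critical value -1 (a local min of the x-part); y converges to 1. The iterate converges to (-1, 1).

(-1, 1)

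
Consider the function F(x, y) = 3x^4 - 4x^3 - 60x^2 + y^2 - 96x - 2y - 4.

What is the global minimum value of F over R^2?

-837

F(x,y) separates as P(x) + Q(y) − 4, so its minimum is min P + min Q − 4.
P'(x) = 12(x - 4)(x + 1)(x + 2) vanishes at x ∈ {-2, -1, 4}; Q'(y) = 2y - 2 vanishes at y ∈ {1}.
Local minima of P (where P''>0): P(-2)=32, P(4)=-832. Local minima of Q: Q(1)=-1.
So the global minimum of F is P(4) + Q(1) − 4 = -832 − 1 − 4 = -837, attained at (4, 1).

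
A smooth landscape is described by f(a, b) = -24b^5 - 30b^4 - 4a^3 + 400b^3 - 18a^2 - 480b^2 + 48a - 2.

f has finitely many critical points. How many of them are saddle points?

f separates as a function of a plus a function of b, so ∇f=0 decouples.
∂f/∂a = -12(a - 1)(a + 4) = 0 at a ∈ {-4, 1}; ∂f/∂b = -120b(b - 2)(b - 1)(b + 4) = 0 at b ∈ {-4, 0, 1, 2}.
The Hessian is diagonal: diag(f_aa, f_bb). Second derivatives: f_aa(-4)=60, f_aa(1)=-60; f_bb(-4)=14400, f_bb(0)=-960, f_bb(1)=600, f_bb(2)=-1440.
Saddle points occur where the two diagonal entries have opposite signs: (-4, 0), (-4, 2), (1, -4), (1, 1). Count: 4.

4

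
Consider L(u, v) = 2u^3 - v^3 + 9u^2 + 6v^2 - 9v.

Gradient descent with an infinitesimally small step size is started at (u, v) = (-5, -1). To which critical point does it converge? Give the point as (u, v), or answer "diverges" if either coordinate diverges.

diverges

L is separable, so gradient descent decouples: u follows -∂L/∂u, v follows -∂L/∂v.
∂L/∂u = 6u(u + 3); at u=-5 this is 60, so u decreases.
∂L/∂v = -3(v - 3)(v - 1); at v=-1 this is -24, so v increases.
The u-coordinate has no critical point in that direction and runs off to infinity.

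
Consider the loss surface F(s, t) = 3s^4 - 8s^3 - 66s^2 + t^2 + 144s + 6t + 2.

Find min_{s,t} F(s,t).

F(s,t) separates as P(s) + Q(t) + 2, so its minimum is min P + min Q + 2.
P'(s) = 12(s - 4)(s - 1)(s + 3) vanishes at s ∈ {-3, 1, 4}; Q'(t) = 2(t + 3) vanishes at t ∈ {-3}.
Local minima of P (where P''>0): P(-3)=-567, P(4)=-224. Local minima of Q: Q(-3)=-9.
So the global minimum of F is P(-3) + Q(-3) + 2 = -567 − 9 + 2 = -574, attained at (-3, -3).

-574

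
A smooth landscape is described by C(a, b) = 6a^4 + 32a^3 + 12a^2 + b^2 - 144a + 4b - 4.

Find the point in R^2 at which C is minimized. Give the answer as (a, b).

C(a,b) separates as P(a) + Q(b) − 4, so its minimum is min P + min Q − 4.
P'(a) = 24(a - 1)(a + 2)(a + 3) vanishes at a ∈ {-3, -2, 1}; Q'(b) = 2b + 4 vanishes at b ∈ {-2}.
Local minima of P (where P''>0): P(-3)=162, P(1)=-94. Local minima of Q: Q(-2)=-4.
So the global minimum of C is P(1) + Q(-2) − 4 = -94 − 4 − 4 = -102, attained at (1, -2).

(1, -2)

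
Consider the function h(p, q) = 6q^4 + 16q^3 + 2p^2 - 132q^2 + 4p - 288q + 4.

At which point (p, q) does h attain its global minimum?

(-1, 3)

h(p,q) separates as A(p) + B(q) + 4, so its minimum is min A + min B + 4.
A'(p) = 4p + 4 vanishes at p ∈ {-1}; B'(q) = 24(q - 3)(q + 1)(q + 4) vanishes at q ∈ {-4, -1, 3}.
Local minima of A (where A''>0): A(-1)=-2. Local minima of B: B(-4)=-448, B(3)=-1134.
So the global minimum of h is A(-1) + B(3) + 4 = -2 − 1134 + 4 = -1132, attained at (-1, 3).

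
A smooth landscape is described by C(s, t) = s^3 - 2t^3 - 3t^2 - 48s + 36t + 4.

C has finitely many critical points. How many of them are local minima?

C separates as a function of s plus a function of t, so ∇C=0 decouples.
∂C/∂s = 3(s - 4)(s + 4) = 0 at s ∈ {-4, 4}; ∂C/∂t = -6(t - 2)(t + 3) = 0 at t ∈ {-3, 2}.
The Hessian is diagonal: diag(C_ss, C_tt). Second derivatives: C_ss(-4)=-24, C_ss(4)=24; C_tt(-3)=30, C_tt(2)=-30.
Local minima occur where both diagonal entries positive: (4, -3). Count: 1.

1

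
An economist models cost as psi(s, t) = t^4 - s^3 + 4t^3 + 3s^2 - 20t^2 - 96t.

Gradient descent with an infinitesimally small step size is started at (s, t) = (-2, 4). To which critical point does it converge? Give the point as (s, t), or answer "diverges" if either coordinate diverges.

psi is separable, so gradient descent decouples: s follows -∂psi/∂s, t follows -∂psi/∂t.
∂psi/∂s = -3s(s - 2); at s=-2 this is -24, so s increases.
∂psi/∂t = 4(t - 3)(t + 2)(t + 4); at t=4 this is 192, so t decreases.
s converges to its nearest critical value 0 (a local min of the s-part); t converges to 3. The iterate converges to (0, 3).

(0, 3)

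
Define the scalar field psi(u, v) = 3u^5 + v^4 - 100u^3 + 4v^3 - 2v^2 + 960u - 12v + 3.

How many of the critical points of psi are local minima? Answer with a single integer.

4

psi separates as a function of u plus a function of v, so ∇psi=0 decouples.
∂psi/∂u = 15(u - 4)(u - 2)(u + 2)(u + 4) = 0 at u ∈ {-4, -2, 2, 4}; ∂psi/∂v = 4(v - 1)(v + 1)(v + 3) = 0 at v ∈ {-3, -1, 1}.
The Hessian is diagonal: diag(psi_uu, psi_vv). Second derivatives: psi_uu(-4)=-1440, psi_uu(-2)=720, psi_uu(2)=-720, psi_uu(4)=1440; psi_vv(-3)=32, psi_vv(-1)=-16, psi_vv(1)=32.
Local minima occur where both diagonal entries positive: (-2, -3), (-2, 1), (4, -3), (4, 1). Count: 4.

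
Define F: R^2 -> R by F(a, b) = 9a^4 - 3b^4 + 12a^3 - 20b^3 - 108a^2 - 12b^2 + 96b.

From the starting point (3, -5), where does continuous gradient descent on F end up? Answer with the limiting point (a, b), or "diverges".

F is separable, so gradient descent decouples: a follows -∂F/∂a, b follows -∂F/∂b.
∂F/∂a = 36a(a - 2)(a + 3); at a=3 this is 648, so a decreases.
∂F/∂b = -12(b - 1)(b + 2)(b + 4); at b=-5 this is 216, so b decreases.
The b-coordinate has no critical point in that direction and runs off to infinity.

diverges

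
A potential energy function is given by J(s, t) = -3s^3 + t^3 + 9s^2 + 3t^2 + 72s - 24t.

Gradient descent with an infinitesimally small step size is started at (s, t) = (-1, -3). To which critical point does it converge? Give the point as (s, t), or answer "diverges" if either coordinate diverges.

J is separable, so gradient descent decouples: s follows -∂J/∂s, t follows -∂J/∂t.
∂J/∂s = -9(s - 4)(s + 2); at s=-1 this is 45, so s decreases.
∂J/∂t = 3(t - 2)(t + 4); at t=-3 this is -15, so t increases.
s converges to its nearest critical value -2 (a local min of the s-part); t converges to 2. The iterate converges to (-2, 2).

(-2, 2)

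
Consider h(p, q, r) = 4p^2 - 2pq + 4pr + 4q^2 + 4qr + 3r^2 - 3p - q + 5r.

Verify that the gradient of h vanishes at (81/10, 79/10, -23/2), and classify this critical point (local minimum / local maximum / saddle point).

∇h = (8p - 2q + 4r - 3, -2p + 8q + 4r - 1, 4p + 4q + 6r + 5); substituting (81/10, 79/10, -23/2) gives ∇h = (0, 0, 0), so (81/10, 79/10, -23/2) is indeed a critical point.
The Hessian is constant: H = [[8, -2, 4], [-2, 8, 4], [4, 4, 6]].
Leading principal minors: Δ₁ = 8, Δ₂ = 60, Δ₃ = 40.
All leading minors are positive, so H is positive definite: a local minimum.

local minimum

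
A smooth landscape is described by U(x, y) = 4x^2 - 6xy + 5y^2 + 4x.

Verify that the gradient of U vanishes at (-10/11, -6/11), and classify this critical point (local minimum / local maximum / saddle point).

∇U = (8x - 6y + 4, -6x + 10y); substituting (-10/11, -6/11) gives ∇U = (0, 0), so (-10/11, -6/11) is indeed a critical point.
The Hessian of U is constant: H = [[8, -6], [-6, 10]].
det(H) = 8·10 − (-6)² = 44.
det(H) > 0 and tr(H) = 18 > 0, so H is positive definite and the point is a local minimum.

local minimum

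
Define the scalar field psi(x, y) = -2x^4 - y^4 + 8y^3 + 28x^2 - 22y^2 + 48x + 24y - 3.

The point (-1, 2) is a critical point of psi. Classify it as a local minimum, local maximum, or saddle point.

local minimum

The mixed partial ∂²psi/∂x∂y is 0, so the Hessian at any point is diag(psi_xx, psi_yy) = diag(8(-3x^2 + 7), 4(-3y^2 + 12y - 11)).
At (-1, 2): H = diag(32, 4).
Both eigenvalues are positive, so H is positive definite: a local minimum.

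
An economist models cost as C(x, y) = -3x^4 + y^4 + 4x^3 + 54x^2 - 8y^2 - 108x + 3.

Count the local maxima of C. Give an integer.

2

C separates as a function of x plus a function of y, so ∇C=0 decouples.
∂C/∂x = -12(x - 3)(x - 1)(x + 3) = 0 at x ∈ {-3, 1, 3}; ∂C/∂y = 4y(y - 2)(y + 2) = 0 at y ∈ {-2, 0, 2}.
The Hessian is diagonal: diag(C_xx, C_yy). Second derivatives: C_xx(-3)=-288, C_xx(1)=96, C_xx(3)=-144; C_yy(-2)=32, C_yy(0)=-16, C_yy(2)=32.
Local maxima occur where both diagonal entries negative: (-3, 0), (3, 0). Count: 2.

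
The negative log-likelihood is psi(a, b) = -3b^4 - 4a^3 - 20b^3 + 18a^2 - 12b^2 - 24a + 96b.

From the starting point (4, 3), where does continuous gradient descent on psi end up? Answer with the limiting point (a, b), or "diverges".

psi is separable, so gradient descent decouples: a follows -∂psi/∂a, b follows -∂psi/∂b.
∂psi/∂a = -12(a - 2)(a - 1); at a=4 this is -72, so a increases.
∂psi/∂b = -12(b - 1)(b + 2)(b + 4); at b=3 this is -840, so b increases.
The a-coordinate has no critical point in that direction and runs off to infinity.

diverges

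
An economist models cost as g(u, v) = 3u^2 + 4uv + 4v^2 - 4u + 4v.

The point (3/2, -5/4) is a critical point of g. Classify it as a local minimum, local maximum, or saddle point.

The Hessian of g is constant: H = [[6, 4], [4, 8]].
det(H) = 6·8 − 4² = 32.
det(H) > 0 and tr(H) = 14 > 0, so H is positive definite and the point is a local minimum.

local minimum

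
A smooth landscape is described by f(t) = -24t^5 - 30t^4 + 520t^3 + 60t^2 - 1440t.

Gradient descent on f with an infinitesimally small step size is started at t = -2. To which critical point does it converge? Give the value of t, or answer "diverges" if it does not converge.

-4

f'(t) = -120(t - 3)(t - 1)(t + 1)(t + 4), so f'(-2) = 3600.
Gradient descent moves in the -f' direction, i.e. t is decreasing.
The nearest critical point in that direction is t = -4, where f'' = 12600 > 0 (a local minimum). The iterate converges there.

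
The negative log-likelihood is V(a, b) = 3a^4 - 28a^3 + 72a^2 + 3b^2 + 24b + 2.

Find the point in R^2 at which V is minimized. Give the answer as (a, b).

(0, -4)

V(a,b) separates as P(a) + Q(b) + 2, so its minimum is min P + min Q + 2.
P'(a) = 12a(a - 4)(a - 3) vanishes at a ∈ {0, 3, 4}; Q'(b) = 6b + 24 vanishes at b ∈ {-4}.
Local minima of P (where P''>0): P(0)=0, P(4)=128. Local minima of Q: Q(-4)=-48.
So the global minimum of V is P(0) + Q(-4) + 2 = 0 − 48 + 2 = -46, attained at (0, -4).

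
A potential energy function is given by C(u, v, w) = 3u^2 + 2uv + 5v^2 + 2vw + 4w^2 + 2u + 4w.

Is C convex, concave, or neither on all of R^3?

C is quadratic, so its Hessian is the constant matrix H = [[6, 2, 0], [2, 10, 2], [0, 2, 8]].
Leading principal minors: 6, 56, 424.
All positive ⇒ H ≻ 0 ⇒ convex.

convex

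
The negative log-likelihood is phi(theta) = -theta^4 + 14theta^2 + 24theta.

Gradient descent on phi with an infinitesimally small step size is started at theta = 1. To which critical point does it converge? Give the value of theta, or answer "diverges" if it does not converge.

-1

phi'(theta) = -4(theta - 3)(theta + 1)(theta + 2), so phi'(1) = 48.
Gradient descent moves in the -phi' direction, i.e. theta is decreasing.
The nearest critical point in that direction is theta = -1, where phi'' = 16 > 0 (a local minimum). The iterate converges there.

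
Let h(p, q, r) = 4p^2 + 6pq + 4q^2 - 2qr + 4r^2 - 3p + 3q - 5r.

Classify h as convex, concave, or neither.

convex

h is quadratic, so its Hessian is the constant matrix H = [[8, 6, 0], [6, 8, -2], [0, -2, 8]].
Leading principal minors: 8, 28, 192.
All positive ⇒ H ≻ 0 ⇒ convex.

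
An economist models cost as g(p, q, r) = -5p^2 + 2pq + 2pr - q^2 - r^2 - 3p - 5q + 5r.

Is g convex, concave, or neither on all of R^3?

g is quadratic, so its Hessian is the constant matrix H = [[-10, 2, 2], [2, -2, 0], [2, 0, -2]].
Leading principal minors: -10, 16, -24.
Signs alternate −, +, − ⇒ H ≺ 0 ⇒ concave.

concave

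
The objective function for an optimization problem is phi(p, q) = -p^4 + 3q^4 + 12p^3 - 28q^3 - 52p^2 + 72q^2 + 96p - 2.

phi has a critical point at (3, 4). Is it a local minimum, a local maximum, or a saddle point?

local minimum

The mixed partial ∂²phi/∂p∂q is 0, so the Hessian at any point is diag(phi_pp, phi_qq) = diag(4(-3p^2 + 18p - 26), 12(3q^2 - 14q + 12)).
At (3, 4): H = diag(4, 48).
Both eigenvalues are positive, so H is positive definite: a local minimum.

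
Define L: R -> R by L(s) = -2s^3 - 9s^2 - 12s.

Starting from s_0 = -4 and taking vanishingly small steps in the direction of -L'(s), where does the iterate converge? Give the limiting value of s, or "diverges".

L'(s) = -6(s + 1)(s + 2), so L'(-4) = -36.
Gradient descent moves in the -L' direction, i.e. s is increasing.
The nearest critical point in that direction is s = -2, where L'' = 6 > 0 (a local minimum). The iterate converges there.

-2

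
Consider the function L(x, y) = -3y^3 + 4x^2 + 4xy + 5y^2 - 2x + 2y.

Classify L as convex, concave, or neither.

neither

The term -3y^3 is cubic, so the Hessian is not constant.
∂²L/∂y² = -18y + 10, which takes both signs as y varies (negative for sufficiently large y). A diagonal entry of the Hessian changing sign means the Hessian is neither positive- nor negative-semidefinite on all of R^2.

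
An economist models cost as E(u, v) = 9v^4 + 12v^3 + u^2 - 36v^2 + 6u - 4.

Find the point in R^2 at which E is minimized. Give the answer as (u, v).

E(u,v) separates as P(u) + Q(v) − 4, so its minimum is min P + min Q − 4.
P'(u) = 2u + 6 vanishes at u ∈ {-3}; Q'(v) = 36v(v - 1)(v + 2) vanishes at v ∈ {-2, 0, 1}.
Local minima of P (where P''>0): P(-3)=-9. Local minima of Q: Q(-2)=-96, Q(1)=-15.
So the global minimum of E is P(-3) + Q(-2) − 4 = -9 − 96 − 4 = -109, attained at (-3, -2).

(-3, -2)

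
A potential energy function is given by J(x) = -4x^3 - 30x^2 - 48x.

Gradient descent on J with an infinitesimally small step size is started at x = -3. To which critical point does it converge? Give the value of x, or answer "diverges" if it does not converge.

-4

J'(x) = -12(x + 1)(x + 4), so J'(-3) = 24.
Gradient descent moves in the -J' direction, i.e. x is decreasing.
The nearest critical point in that direction is x = -4, where J'' = 36 > 0 (a local minimum). The iterate converges there.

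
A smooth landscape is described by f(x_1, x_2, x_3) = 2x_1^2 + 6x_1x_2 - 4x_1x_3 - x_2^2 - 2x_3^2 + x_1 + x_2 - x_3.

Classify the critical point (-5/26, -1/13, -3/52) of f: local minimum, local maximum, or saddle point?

saddle point

The Hessian is constant: H = [[4, 6, -4], [6, -2, 0], [-4, 0, -4]].
Leading principal minors: Δ₁ = 4, Δ₂ = -44, Δ₃ = 208.
The minors fit neither the all-positive nor the alternating-sign pattern, so H is indefinite: a saddle point.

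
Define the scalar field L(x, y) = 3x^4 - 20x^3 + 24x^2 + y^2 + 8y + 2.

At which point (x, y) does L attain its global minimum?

(4, -4)

L(x,y) separates as P(x) + Q(y) + 2, so its minimum is min P + min Q + 2.
P'(x) = 12x(x - 4)(x - 1) vanishes at x ∈ {0, 1, 4}; Q'(y) = 2y + 8 vanishes at y ∈ {-4}.
Local minima of P (where P''>0): P(0)=0, P(4)=-128. Local minima of Q: Q(-4)=-16.
So the global minimum of L is P(4) + Q(-4) + 2 = -128 − 16 + 2 = -142, attained at (4, -4).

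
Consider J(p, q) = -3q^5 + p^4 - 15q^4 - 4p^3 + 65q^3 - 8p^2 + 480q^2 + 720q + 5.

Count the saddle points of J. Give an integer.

6

J separates as a function of p plus a function of q, so ∇J=0 decouples.
∂J/∂p = 4p(p - 4)(p + 1) = 0 at p ∈ {-1, 0, 4}; ∂J/∂q = -15(q - 4)(q + 1)(q + 3)(q + 4) = 0 at q ∈ {-4, -3, -1, 4}.
The Hessian is diagonal: diag(J_pp, J_qq). Second derivatives: J_pp(-1)=20, J_pp(0)=-16, J_pp(4)=80; J_qq(-4)=360, J_qq(-3)=-210, J_qq(-1)=450, J_qq(4)=-4200.
Saddle points occur where the two diagonal entries have opposite signs: (-1, -3), (-1, 4), (0, -4), (0, -1), (4, -3), (4, 4). Count: 6.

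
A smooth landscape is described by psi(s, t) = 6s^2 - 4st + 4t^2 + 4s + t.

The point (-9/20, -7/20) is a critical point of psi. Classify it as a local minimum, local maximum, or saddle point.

The Hessian of psi is constant: H = [[12, -4], [-4, 8]].
det(H) = 12·8 − (-4)² = 80.
det(H) > 0 and tr(H) = 20 > 0, so H is positive definite and the point is a local minimum.

local minimum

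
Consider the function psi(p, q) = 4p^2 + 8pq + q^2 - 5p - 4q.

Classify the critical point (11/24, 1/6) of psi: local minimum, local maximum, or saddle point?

The Hessian of psi is constant: H = [[8, 8], [8, 2]].
det(H) = 8·2 − 8² = -48.
Since det(H) < 0, H is indefinite and the critical point is a saddle point.

saddle point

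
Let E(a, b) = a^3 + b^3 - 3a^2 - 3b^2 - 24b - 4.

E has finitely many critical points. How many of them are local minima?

1

E separates as a function of a plus a function of b, so ∇E=0 decouples.
∂E/∂a = 3a(a - 2) = 0 at a ∈ {0, 2}; ∂E/∂b = 3(b - 4)(b + 2) = 0 at b ∈ {-2, 4}.
The Hessian is diagonal: diag(E_aa, E_bb). Second derivatives: E_aa(0)=-6, E_aa(2)=6; E_bb(-2)=-18, E_bb(4)=18.
Local minima occur where both diagonal entries positive: (2, 4). Count: 1.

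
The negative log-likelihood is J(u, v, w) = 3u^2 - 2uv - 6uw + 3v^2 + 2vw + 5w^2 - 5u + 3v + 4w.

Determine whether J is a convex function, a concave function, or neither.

J is quadratic, so its Hessian is the constant matrix H = [[6, -2, -6], [-2, 6, 2], [-6, 2, 10]].
Leading principal minors: 6, 32, 128.
All positive ⇒ H ≻ 0 ⇒ convex.

convex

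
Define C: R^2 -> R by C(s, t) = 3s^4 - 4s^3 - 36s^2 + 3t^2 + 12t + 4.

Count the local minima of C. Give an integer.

2

C separates as a function of s plus a function of t, so ∇C=0 decouples.
∂C/∂s = 12s(s - 3)(s + 2) = 0 at s ∈ {-2, 0, 3}; ∂C/∂t = 6(t + 2) = 0 at t ∈ {-2}.
The Hessian is diagonal: diag(C_ss, C_tt). Second derivatives: C_ss(-2)=120, C_ss(0)=-72, C_ss(3)=180; C_tt(-2)=6.
Local minima occur where both diagonal entries positive: (-2, -2), (3, -2). Count: 2.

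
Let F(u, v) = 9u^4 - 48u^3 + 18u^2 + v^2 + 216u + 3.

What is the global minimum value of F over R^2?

-138

F(u,v) separates as P(u) + Q(v) + 3, so its minimum is min P + min Q + 3.
P'(u) = 36(u - 3)(u - 2)(u + 1) vanishes at u ∈ {-1, 2, 3}; Q'(v) = 2v vanishes at v ∈ {0}.
Local minima of P (where P''>0): P(-1)=-141, P(3)=243. Local minima of Q: Q(0)=0.
So the global minimum of F is P(-1) + Q(0) + 3 = -141 + 0 + 3 = -138, attained at (-1, 0).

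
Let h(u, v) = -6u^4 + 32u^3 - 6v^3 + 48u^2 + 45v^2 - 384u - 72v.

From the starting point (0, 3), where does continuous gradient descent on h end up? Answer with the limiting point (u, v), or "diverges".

h is separable, so gradient descent decouples: u follows -∂h/∂u, v follows -∂h/∂v.
∂h/∂u = -24(u - 4)(u - 2)(u + 2); at u=0 this is -384, so u increases.
∂h/∂v = -18(v - 4)(v - 1); at v=3 this is 36, so v decreases.
u converges to its nearest critical value 2 (a local min of the u-part); v converges to 1. The iterate converges to (2, 1).

(2, 1)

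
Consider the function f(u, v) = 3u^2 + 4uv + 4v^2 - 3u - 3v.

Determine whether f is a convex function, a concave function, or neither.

convex

f is quadratic, so its Hessian is the constant matrix H = [[6, 4], [4, 8]].
det(H) = 32, tr(H) = 14.
det(H) > 0 and tr(H) > 0, so H is positive definite everywhere: convex.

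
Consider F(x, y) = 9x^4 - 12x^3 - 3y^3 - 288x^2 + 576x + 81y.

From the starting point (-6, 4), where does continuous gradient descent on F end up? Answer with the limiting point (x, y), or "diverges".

diverges

F is separable, so gradient descent decouples: x follows -∂F/∂x, y follows -∂F/∂y.
∂F/∂x = 36(x - 4)(x - 1)(x + 4); at x=-6 this is -5040, so x increases.
∂F/∂y = -9(y - 3)(y + 3); at y=4 this is -63, so y increases.
The y-coordinate has no critical point in that direction and runs off to infinity.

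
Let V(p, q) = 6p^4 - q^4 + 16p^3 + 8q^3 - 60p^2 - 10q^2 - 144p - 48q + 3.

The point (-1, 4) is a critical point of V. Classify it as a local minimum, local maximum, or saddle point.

The mixed partial ∂²V/∂p∂q is 0, so the Hessian at any point is diag(V_pp, V_qq) = diag(24(3p^2 + 4p - 5), 4(-3q^2 + 12q - 5)).
At (-1, 4): H = diag(-144, -20).
Both eigenvalues are negative, so H is negative definite: a local maximum.

local maximum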